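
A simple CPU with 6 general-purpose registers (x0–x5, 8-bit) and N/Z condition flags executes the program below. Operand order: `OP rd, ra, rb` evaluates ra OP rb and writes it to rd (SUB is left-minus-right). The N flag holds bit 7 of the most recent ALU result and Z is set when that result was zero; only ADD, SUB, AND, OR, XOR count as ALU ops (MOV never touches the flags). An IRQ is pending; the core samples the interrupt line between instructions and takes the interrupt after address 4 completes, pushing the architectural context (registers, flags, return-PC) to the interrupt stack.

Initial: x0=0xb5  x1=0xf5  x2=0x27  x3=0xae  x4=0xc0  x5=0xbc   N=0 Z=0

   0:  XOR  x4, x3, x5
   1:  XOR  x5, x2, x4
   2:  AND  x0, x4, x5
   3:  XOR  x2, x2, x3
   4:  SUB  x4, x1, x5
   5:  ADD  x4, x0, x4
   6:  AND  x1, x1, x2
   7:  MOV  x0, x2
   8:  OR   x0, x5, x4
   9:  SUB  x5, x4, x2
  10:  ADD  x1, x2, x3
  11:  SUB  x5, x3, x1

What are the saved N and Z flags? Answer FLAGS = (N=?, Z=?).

after  0: x0=0xb5 x1=0xf5 x2=0x27 x3=0xae x4=0x12 x5=0xbc  N=0 Z=0
after  1: x0=0xb5 x1=0xf5 x2=0x27 x3=0xae x4=0x12 x5=0x35  N=0 Z=0
after  2: x0=0x10 x1=0xf5 x2=0x27 x3=0xae x4=0x12 x5=0x35  N=0 Z=0
after  3: x0=0x10 x1=0xf5 x2=0x89 x3=0xae x4=0x12 x5=0x35  N=1 Z=0
after  4: x0=0x10 x1=0xf5 x2=0x89 x3=0xae x4=0xc0 x5=0x35  N=1 Z=0
-- IRQ taken; context saved, return-PC = 5 --

FLAGS = (N=1, Z=0)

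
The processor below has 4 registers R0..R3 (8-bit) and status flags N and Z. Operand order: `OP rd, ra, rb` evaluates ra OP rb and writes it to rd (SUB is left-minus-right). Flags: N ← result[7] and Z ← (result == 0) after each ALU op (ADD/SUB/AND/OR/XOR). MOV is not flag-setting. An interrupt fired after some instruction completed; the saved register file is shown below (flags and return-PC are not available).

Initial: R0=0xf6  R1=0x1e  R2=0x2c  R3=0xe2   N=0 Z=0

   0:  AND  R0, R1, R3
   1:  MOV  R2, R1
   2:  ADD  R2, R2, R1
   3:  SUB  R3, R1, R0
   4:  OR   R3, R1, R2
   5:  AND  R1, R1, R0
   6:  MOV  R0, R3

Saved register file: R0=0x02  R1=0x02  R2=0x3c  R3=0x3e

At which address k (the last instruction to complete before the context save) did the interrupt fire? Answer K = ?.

K = 5

after  0: R0=0x02 R1=0x1e R2=0x2c R3=0xe2  N=0 Z=0
after  1: R0=0x02 R1=0x1e R2=0x1e R3=0xe2  N=0 Z=0
after  2: R0=0x02 R1=0x1e R2=0x3c R3=0xe2  N=0 Z=0
after  3: R0=0x02 R1=0x1e R2=0x3c R3=0x1c  N=0 Z=0
after  4: R0=0x02 R1=0x1e R2=0x3c R3=0x3e  N=0 Z=0
after  5: R0=0x02 R1=0x02 R2=0x3c R3=0x3e  N=0 Z=0
-- IRQ taken; context saved, return-PC = 6 --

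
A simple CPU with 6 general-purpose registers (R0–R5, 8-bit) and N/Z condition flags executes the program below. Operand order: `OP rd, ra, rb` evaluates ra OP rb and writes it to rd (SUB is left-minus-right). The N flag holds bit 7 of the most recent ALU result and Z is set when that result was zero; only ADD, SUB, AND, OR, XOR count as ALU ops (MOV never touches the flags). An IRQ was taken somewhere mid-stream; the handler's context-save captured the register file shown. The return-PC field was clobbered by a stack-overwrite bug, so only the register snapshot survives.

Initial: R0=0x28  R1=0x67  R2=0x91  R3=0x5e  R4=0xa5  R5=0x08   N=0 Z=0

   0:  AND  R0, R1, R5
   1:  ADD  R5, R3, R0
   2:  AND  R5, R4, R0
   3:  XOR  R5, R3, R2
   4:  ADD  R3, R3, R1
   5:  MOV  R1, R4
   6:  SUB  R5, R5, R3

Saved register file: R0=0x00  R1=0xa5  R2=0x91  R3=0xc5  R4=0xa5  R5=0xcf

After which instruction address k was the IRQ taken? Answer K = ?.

after  0: R0=0x00 R1=0x67 R2=0x91 R3=0x5e R4=0xa5 R5=0x08  N=0 Z=1
after  1: R0=0x00 R1=0x67 R2=0x91 R3=0x5e R4=0xa5 R5=0x5e  N=0 Z=0
after  2: R0=0x00 R1=0x67 R2=0x91 R3=0x5e R4=0xa5 R5=0x00  N=0 Z=1
after  3: R0=0x00 R1=0x67 R2=0x91 R3=0x5e R4=0xa5 R5=0xcf  N=1 Z=0
after  4: R0=0x00 R1=0x67 R2=0x91 R3=0xc5 R4=0xa5 R5=0xcf  N=1 Z=0
after  5: R0=0x00 R1=0xa5 R2=0x91 R3=0xc5 R4=0xa5 R5=0xcf  N=1 Z=0
-- IRQ taken; context saved, return-PC = 6 --

K = 5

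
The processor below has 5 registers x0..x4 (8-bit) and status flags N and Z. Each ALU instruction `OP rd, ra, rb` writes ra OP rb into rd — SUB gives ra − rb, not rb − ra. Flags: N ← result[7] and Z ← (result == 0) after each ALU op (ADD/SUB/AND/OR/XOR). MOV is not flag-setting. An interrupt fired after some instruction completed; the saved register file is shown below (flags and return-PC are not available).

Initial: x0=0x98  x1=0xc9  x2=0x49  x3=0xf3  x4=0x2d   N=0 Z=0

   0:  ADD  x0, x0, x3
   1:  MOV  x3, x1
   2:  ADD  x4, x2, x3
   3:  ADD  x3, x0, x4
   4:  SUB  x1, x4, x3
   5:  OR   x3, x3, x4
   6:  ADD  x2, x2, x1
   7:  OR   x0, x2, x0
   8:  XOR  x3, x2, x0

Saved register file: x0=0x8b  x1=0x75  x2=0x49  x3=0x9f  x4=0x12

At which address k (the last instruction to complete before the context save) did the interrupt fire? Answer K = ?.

after  0: x0=0x8b x1=0xc9 x2=0x49 x3=0xf3 x4=0x2d  N=1 Z=0
after  1: x0=0x8b x1=0xc9 x2=0x49 x3=0xc9 x4=0x2d  N=1 Z=0
after  2: x0=0x8b x1=0xc9 x2=0x49 x3=0xc9 x4=0x12  N=0 Z=0
after  3: x0=0x8b x1=0xc9 x2=0x49 x3=0x9d x4=0x12  N=1 Z=0
after  4: x0=0x8b x1=0x75 x2=0x49 x3=0x9d x4=0x12  N=0 Z=0
after  5: x0=0x8b x1=0x75 x2=0x49 x3=0x9f x4=0x12  N=1 Z=0
-- IRQ taken; context saved, return-PC = 6 --

K = 5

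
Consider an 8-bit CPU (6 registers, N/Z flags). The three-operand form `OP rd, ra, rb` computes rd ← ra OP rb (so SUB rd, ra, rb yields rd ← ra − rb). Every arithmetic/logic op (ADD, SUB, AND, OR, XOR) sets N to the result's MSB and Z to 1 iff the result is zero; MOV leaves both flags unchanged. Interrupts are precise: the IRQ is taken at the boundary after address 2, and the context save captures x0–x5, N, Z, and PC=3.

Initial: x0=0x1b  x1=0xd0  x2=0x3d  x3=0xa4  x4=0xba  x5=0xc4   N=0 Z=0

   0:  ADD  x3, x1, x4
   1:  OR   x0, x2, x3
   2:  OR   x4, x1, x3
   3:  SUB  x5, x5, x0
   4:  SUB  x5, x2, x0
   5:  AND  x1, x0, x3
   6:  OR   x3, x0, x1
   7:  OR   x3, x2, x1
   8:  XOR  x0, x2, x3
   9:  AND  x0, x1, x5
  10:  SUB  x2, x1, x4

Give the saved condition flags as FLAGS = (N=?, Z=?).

after  0: x0=0x1b x1=0xd0 x2=0x3d x3=0x8a x4=0xba x5=0xc4  N=1 Z=0
after  1: x0=0xbf x1=0xd0 x2=0x3d x3=0x8a x4=0xba x5=0xc4  N=1 Z=0
after  2: x0=0xbf x1=0xd0 x2=0x3d x3=0x8a x4=0xda x5=0xc4  N=1 Z=0
-- IRQ taken; context saved, return-PC = 3 --

FLAGS = (N=1, Z=0)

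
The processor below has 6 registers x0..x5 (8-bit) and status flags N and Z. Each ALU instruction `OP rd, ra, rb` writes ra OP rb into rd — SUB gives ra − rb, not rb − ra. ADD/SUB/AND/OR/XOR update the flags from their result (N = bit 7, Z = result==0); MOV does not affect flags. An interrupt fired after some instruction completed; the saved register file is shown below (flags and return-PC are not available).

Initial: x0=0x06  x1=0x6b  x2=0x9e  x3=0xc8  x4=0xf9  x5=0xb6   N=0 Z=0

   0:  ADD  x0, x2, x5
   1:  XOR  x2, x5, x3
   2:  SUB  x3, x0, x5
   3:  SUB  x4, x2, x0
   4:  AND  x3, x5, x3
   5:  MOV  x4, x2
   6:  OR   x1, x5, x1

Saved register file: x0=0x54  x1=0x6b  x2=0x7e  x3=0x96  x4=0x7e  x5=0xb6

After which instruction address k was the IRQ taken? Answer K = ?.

after  0: x0=0x54 x1=0x6b x2=0x9e x3=0xc8 x4=0xf9 x5=0xb6  N=0 Z=0
after  1: x0=0x54 x1=0x6b x2=0x7e x3=0xc8 x4=0xf9 x5=0xb6  N=0 Z=0
after  2: x0=0x54 x1=0x6b x2=0x7e x3=0x9e x4=0xf9 x5=0xb6  N=1 Z=0
after  3: x0=0x54 x1=0x6b x2=0x7e x3=0x9e x4=0x2a x5=0xb6  N=0 Z=0
after  4: x0=0x54 x1=0x6b x2=0x7e x3=0x96 x4=0x2a x5=0xb6  N=1 Z=0
after  5: x0=0x54 x1=0x6b x2=0x7e x3=0x96 x4=0x7e x5=0xb6  N=1 Z=0
-- IRQ taken; context saved, return-PC = 6 --

K = 5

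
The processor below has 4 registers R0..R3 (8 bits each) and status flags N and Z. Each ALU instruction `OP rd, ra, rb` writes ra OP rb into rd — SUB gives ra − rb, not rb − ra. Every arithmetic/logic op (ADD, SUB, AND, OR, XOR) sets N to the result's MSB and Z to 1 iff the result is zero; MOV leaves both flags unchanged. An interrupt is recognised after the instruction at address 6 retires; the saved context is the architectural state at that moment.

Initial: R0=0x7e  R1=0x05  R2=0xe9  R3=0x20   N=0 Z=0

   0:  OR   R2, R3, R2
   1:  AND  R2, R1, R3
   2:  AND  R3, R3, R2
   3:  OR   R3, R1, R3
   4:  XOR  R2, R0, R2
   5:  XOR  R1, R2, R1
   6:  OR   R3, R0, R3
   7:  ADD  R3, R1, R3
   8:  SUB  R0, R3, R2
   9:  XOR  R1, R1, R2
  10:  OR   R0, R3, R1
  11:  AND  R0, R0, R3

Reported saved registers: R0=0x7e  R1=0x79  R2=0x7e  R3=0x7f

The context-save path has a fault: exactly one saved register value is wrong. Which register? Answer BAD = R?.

after  0: R0=0x7e R1=0x05 R2=0xe9 R3=0x20  N=1 Z=0
after  1: R0=0x7e R1=0x05 R2=0x00 R3=0x20  N=0 Z=1
after  2: R0=0x7e R1=0x05 R2=0x00 R3=0x00  N=0 Z=1
after  3: R0=0x7e R1=0x05 R2=0x00 R3=0x05  N=0 Z=0
after  4: R0=0x7e R1=0x05 R2=0x7e R3=0x05  N=0 Z=0
after  5: R0=0x7e R1=0x7b R2=0x7e R3=0x05  N=0 Z=0
after  6: R0=0x7e R1=0x7b R2=0x7e R3=0x7f  N=0 Z=0
-- IRQ taken; context saved, return-PC = 7 --
mismatch: R1: reported 0x79 vs actual 0x7b

BAD = R1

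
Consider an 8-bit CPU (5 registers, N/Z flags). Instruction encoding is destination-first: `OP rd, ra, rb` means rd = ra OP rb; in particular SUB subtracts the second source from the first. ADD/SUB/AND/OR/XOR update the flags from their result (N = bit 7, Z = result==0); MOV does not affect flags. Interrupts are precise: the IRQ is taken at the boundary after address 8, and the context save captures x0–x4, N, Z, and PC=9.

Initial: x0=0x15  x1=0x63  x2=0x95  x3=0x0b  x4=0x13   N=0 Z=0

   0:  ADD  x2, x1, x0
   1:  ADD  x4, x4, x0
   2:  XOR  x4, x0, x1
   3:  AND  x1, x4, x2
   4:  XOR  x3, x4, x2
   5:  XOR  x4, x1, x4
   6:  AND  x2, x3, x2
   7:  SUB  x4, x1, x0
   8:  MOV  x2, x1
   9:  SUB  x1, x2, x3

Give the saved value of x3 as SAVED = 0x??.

SAVED = 0x0e

after  0: x0=0x15 x1=0x63 x2=0x78 x3=0x0b x4=0x13  N=0 Z=0
after  1: x0=0x15 x1=0x63 x2=0x78 x3=0x0b x4=0x28  N=0 Z=0
after  2: x0=0x15 x1=0x63 x2=0x78 x3=0x0b x4=0x76  N=0 Z=0
after  3: x0=0x15 x1=0x70 x2=0x78 x3=0x0b x4=0x76  N=0 Z=0
after  4: x0=0x15 x1=0x70 x2=0x78 x3=0x0e x4=0x76  N=0 Z=0
after  5: x0=0x15 x1=0x70 x2=0x78 x3=0x0e x4=0x06  N=0 Z=0
after  6: x0=0x15 x1=0x70 x2=0x08 x3=0x0e x4=0x06  N=0 Z=0
after  7: x0=0x15 x1=0x70 x2=0x08 x3=0x0e x4=0x5b  N=0 Z=0
after  8: x0=0x15 x1=0x70 x2=0x70 x3=0x0e x4=0x5b  N=0 Z=0
-- IRQ taken; context saved, return-PC = 9 --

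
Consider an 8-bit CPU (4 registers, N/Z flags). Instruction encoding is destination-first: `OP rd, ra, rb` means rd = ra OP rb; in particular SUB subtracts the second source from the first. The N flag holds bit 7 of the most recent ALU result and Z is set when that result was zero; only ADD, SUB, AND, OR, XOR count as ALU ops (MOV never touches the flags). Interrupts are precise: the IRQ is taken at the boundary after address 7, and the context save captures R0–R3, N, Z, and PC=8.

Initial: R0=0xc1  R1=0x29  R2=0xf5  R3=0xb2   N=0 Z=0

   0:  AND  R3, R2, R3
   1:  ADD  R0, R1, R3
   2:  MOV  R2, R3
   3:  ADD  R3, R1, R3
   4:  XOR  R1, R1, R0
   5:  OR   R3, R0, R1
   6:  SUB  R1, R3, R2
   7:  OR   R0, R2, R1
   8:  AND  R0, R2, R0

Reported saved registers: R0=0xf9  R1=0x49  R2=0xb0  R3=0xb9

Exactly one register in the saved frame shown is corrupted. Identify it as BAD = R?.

after  0: R0=0xc1 R1=0x29 R2=0xf5 R3=0xb0  N=1 Z=0
after  1: R0=0xd9 R1=0x29 R2=0xf5 R3=0xb0  N=1 Z=0
after  2: R0=0xd9 R1=0x29 R2=0xb0 R3=0xb0  N=1 Z=0
after  3: R0=0xd9 R1=0x29 R2=0xb0 R3=0xd9  N=1 Z=0
after  4: R0=0xd9 R1=0xf0 R2=0xb0 R3=0xd9  N=1 Z=0
after  5: R0=0xd9 R1=0xf0 R2=0xb0 R3=0xf9  N=1 Z=0
after  6: R0=0xd9 R1=0x49 R2=0xb0 R3=0xf9  N=0 Z=0
after  7: R0=0xf9 R1=0x49 R2=0xb0 R3=0xf9  N=1 Z=0
-- IRQ taken; context saved, return-PC = 8 --
mismatch: R3: reported 0xb9 vs actual 0xf9

BAD = R3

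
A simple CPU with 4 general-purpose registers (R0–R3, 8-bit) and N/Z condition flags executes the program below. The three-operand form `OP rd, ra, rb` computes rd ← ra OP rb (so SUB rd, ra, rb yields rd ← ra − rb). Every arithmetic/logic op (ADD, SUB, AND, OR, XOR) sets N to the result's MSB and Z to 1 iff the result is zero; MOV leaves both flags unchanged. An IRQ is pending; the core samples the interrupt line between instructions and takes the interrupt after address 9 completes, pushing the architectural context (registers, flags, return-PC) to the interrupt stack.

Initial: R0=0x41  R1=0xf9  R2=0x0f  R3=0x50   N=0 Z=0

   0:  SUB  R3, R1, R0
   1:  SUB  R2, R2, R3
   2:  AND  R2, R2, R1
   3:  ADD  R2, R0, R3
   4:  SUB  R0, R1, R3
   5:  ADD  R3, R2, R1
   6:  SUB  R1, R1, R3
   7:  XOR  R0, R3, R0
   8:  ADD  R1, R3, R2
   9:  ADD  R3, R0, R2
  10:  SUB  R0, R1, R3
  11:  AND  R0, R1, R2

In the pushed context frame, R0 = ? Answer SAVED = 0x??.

after  0: R0=0x41 R1=0xf9 R2=0x0f R3=0xb8  N=1 Z=0
after  1: R0=0x41 R1=0xf9 R2=0x57 R3=0xb8  N=0 Z=0
after  2: R0=0x41 R1=0xf9 R2=0x51 R3=0xb8  N=0 Z=0
after  3: R0=0x41 R1=0xf9 R2=0xf9 R3=0xb8  N=1 Z=0
after  4: R0=0x41 R1=0xf9 R2=0xf9 R3=0xb8  N=0 Z=0
after  5: R0=0x41 R1=0xf9 R2=0xf9 R3=0xf2  N=1 Z=0
after  6: R0=0x41 R1=0x07 R2=0xf9 R3=0xf2  N=0 Z=0
after  7: R0=0xb3 R1=0x07 R2=0xf9 R3=0xf2  N=1 Z=0
after  8: R0=0xb3 R1=0xeb R2=0xf9 R3=0xf2  N=1 Z=0
after  9: R0=0xb3 R1=0xeb R2=0xf9 R3=0xac  N=1 Z=0
-- IRQ taken; context saved, return-PC = 10 --

SAVED = 0xb3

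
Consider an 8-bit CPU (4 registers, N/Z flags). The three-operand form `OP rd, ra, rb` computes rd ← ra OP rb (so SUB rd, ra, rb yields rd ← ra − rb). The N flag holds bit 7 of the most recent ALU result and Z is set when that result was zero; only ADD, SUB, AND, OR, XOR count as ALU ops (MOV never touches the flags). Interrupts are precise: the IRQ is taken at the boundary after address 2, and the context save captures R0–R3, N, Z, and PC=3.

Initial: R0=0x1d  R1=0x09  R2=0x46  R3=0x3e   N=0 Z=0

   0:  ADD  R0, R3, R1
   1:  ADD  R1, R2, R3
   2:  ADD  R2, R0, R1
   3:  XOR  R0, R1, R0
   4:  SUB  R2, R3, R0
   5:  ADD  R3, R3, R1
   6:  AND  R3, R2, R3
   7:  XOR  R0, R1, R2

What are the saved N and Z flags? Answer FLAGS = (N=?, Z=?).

FLAGS = (N=1, Z=0)

after  0: R0=0x47 R1=0x09 R2=0x46 R3=0x3e  N=0 Z=0
after  1: R0=0x47 R1=0x84 R2=0x46 R3=0x3e  N=1 Z=0
after  2: R0=0x47 R1=0x84 R2=0xcb R3=0x3e  N=1 Z=0
-- IRQ taken; context saved, return-PC = 3 --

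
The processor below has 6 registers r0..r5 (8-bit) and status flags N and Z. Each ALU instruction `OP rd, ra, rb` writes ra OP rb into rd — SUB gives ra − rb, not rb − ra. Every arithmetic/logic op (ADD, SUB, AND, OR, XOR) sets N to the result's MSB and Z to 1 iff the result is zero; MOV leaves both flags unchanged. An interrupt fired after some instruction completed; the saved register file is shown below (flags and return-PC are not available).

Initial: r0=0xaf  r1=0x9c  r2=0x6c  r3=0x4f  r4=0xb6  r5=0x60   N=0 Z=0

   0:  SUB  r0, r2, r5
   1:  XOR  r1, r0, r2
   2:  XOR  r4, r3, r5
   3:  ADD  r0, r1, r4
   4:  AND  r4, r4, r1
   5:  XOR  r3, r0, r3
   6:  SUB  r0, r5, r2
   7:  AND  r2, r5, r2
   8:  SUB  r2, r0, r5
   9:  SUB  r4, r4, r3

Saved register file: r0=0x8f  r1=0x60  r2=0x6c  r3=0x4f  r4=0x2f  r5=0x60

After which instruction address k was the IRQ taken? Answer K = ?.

after  0: r0=0x0c r1=0x9c r2=0x6c r3=0x4f r4=0xb6 r5=0x60  N=0 Z=0
after  1: r0=0x0c r1=0x60 r2=0x6c r3=0x4f r4=0xb6 r5=0x60  N=0 Z=0
after  2: r0=0x0c r1=0x60 r2=0x6c r3=0x4f r4=0x2f r5=0x60  N=0 Z=0
after  3: r0=0x8f r1=0x60 r2=0x6c r3=0x4f r4=0x2f r5=0x60  N=1 Z=0
-- IRQ taken; context saved, return-PC = 4 --

K = 3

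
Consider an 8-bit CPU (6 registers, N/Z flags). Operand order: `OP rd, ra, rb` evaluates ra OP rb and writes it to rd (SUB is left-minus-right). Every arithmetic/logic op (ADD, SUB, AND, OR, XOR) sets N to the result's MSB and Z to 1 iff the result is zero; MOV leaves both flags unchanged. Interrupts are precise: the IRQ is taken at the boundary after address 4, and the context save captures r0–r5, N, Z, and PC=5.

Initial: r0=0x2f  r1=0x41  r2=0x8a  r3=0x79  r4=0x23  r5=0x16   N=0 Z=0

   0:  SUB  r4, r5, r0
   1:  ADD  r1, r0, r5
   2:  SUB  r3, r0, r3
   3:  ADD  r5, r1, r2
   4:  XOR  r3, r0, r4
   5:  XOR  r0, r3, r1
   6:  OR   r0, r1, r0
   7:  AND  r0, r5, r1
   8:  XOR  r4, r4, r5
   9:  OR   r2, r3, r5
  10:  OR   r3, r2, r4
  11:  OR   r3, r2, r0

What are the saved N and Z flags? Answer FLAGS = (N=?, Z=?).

FLAGS = (N=1, Z=0)

after  0: r0=0x2f r1=0x41 r2=0x8a r3=0x79 r4=0xe7 r5=0x16  N=1 Z=0
after  1: r0=0x2f r1=0x45 r2=0x8a r3=0x79 r4=0xe7 r5=0x16  N=0 Z=0
after  2: r0=0x2f r1=0x45 r2=0x8a r3=0xb6 r4=0xe7 r5=0x16  N=1 Z=0
after  3: r0=0x2f r1=0x45 r2=0x8a r3=0xb6 r4=0xe7 r5=0xcf  N=1 Z=0
after  4: r0=0x2f r1=0x45 r2=0x8a r3=0xc8 r4=0xe7 r5=0xcf  N=1 Z=0
-- IRQ taken; context saved, return-PC = 5 --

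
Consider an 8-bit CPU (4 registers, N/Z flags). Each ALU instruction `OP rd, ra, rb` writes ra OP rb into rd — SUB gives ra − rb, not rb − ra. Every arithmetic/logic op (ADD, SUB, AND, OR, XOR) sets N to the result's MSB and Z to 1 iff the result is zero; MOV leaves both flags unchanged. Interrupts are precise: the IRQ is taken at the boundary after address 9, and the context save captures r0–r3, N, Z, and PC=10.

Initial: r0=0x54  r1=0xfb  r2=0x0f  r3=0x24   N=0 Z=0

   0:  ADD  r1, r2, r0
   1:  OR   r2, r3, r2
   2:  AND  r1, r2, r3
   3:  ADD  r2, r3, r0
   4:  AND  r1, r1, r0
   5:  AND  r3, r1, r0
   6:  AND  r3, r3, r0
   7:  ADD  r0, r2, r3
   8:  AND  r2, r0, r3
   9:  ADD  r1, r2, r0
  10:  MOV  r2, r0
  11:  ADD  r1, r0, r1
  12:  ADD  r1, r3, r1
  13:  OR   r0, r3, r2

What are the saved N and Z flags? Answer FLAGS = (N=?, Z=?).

FLAGS = (N=1, Z=0)

after  0: r0=0x54 r1=0x63 r2=0x0f r3=0x24  N=0 Z=0
after  1: r0=0x54 r1=0x63 r2=0x2f r3=0x24  N=0 Z=0
after  2: r0=0x54 r1=0x24 r2=0x2f r3=0x24  N=0 Z=0
after  3: r0=0x54 r1=0x24 r2=0x78 r3=0x24  N=0 Z=0
after  4: r0=0x54 r1=0x04 r2=0x78 r3=0x24  N=0 Z=0
after  5: r0=0x54 r1=0x04 r2=0x78 r3=0x04  N=0 Z=0
after  6: r0=0x54 r1=0x04 r2=0x78 r3=0x04  N=0 Z=0
after  7: r0=0x7c r1=0x04 r2=0x78 r3=0x04  N=0 Z=0
after  8: r0=0x7c r1=0x04 r2=0x04 r3=0x04  N=0 Z=0
after  9: r0=0x7c r1=0x80 r2=0x04 r3=0x04  N=1 Z=0
-- IRQ taken; context saved, return-PC = 10 --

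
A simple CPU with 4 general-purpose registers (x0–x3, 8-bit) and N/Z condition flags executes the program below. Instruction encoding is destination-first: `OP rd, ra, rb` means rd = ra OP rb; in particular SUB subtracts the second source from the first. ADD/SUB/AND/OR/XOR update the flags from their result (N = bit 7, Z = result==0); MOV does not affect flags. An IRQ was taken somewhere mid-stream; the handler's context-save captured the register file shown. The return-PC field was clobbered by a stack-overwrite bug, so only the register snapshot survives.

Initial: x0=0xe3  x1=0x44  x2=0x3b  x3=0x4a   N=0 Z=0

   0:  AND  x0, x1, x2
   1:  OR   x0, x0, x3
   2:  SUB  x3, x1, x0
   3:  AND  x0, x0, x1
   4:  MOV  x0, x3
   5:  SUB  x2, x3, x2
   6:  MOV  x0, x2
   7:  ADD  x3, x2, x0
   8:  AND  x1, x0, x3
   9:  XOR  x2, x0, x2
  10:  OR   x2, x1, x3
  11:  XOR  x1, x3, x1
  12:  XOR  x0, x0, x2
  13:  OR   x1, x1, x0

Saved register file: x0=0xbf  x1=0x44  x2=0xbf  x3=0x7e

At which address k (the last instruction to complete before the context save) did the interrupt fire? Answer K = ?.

K = 7

after  0: x0=0x00 x1=0x44 x2=0x3b x3=0x4a  N=0 Z=1
after  1: x0=0x4a x1=0x44 x2=0x3b x3=0x4a  N=0 Z=0
after  2: x0=0x4a x1=0x44 x2=0x3b x3=0xfa  N=1 Z=0
after  3: x0=0x40 x1=0x44 x2=0x3b x3=0xfa  N=0 Z=0
after  4: x0=0xfa x1=0x44 x2=0x3b x3=0xfa  N=0 Z=0
after  5: x0=0xfa x1=0x44 x2=0xbf x3=0xfa  N=1 Z=0
after  6: x0=0xbf x1=0x44 x2=0xbf x3=0xfa  N=1 Z=0
after  7: x0=0xbf x1=0x44 x2=0xbf x3=0x7e  N=0 Z=0
-- IRQ taken; context saved, return-PC = 8 --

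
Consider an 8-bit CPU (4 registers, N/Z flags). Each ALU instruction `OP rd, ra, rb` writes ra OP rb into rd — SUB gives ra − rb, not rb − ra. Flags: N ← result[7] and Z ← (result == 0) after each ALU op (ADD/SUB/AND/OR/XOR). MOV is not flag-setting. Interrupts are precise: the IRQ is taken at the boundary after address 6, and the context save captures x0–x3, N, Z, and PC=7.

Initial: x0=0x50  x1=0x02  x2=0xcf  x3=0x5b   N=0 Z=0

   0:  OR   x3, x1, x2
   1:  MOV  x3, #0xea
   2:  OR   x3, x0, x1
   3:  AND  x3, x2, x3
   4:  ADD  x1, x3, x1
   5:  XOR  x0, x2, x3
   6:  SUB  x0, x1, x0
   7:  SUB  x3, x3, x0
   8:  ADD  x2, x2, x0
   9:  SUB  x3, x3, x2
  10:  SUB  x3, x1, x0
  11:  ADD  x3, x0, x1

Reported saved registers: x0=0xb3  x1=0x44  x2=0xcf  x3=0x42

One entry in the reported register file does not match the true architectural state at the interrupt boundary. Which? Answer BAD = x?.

after  0: x0=0x50 x1=0x02 x2=0xcf x3=0xcf  N=1 Z=0
after  1: x0=0x50 x1=0x02 x2=0xcf x3=0xea  N=1 Z=0
after  2: x0=0x50 x1=0x02 x2=0xcf x3=0x52  N=0 Z=0
after  3: x0=0x50 x1=0x02 x2=0xcf x3=0x42  N=0 Z=0
after  4: x0=0x50 x1=0x44 x2=0xcf x3=0x42  N=0 Z=0
after  5: x0=0x8d x1=0x44 x2=0xcf x3=0x42  N=1 Z=0
after  6: x0=0xb7 x1=0x44 x2=0xcf x3=0x42  N=1 Z=0
-- IRQ taken; context saved, return-PC = 7 --
mismatch: x0: reported 0xb3 vs actual 0xb7

BAD = x0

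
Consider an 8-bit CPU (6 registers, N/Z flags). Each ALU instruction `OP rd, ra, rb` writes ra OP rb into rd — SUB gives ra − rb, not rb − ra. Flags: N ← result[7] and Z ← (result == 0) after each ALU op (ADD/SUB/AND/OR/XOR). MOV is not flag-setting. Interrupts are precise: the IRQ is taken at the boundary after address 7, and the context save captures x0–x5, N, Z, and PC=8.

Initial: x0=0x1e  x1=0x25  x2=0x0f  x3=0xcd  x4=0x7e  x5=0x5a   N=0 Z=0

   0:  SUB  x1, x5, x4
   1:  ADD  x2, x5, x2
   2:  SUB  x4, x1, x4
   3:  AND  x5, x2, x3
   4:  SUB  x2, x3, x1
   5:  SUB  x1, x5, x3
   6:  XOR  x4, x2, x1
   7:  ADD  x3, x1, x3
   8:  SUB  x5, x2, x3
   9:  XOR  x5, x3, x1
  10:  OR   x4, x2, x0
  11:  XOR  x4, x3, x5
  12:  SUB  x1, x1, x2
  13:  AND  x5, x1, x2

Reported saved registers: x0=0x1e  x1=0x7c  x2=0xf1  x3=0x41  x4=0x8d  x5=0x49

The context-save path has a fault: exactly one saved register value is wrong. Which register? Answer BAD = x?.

after  0: x0=0x1e x1=0xdc x2=0x0f x3=0xcd x4=0x7e x5=0x5a  N=1 Z=0
after  1: x0=0x1e x1=0xdc x2=0x69 x3=0xcd x4=0x7e x5=0x5a  N=0 Z=0
after  2: x0=0x1e x1=0xdc x2=0x69 x3=0xcd x4=0x5e x5=0x5a  N=0 Z=0
after  3: x0=0x1e x1=0xdc x2=0x69 x3=0xcd x4=0x5e x5=0x49  N=0 Z=0
after  4: x0=0x1e x1=0xdc x2=0xf1 x3=0xcd x4=0x5e x5=0x49  N=1 Z=0
after  5: x0=0x1e x1=0x7c x2=0xf1 x3=0xcd x4=0x5e x5=0x49  N=0 Z=0
after  6: x0=0x1e x1=0x7c x2=0xf1 x3=0xcd x4=0x8d x5=0x49  N=1 Z=0
after  7: x0=0x1e x1=0x7c x2=0xf1 x3=0x49 x4=0x8d x5=0x49  N=0 Z=0
-- IRQ taken; context saved, return-PC = 8 --
mismatch: x3: reported 0x41 vs actual 0x49

BAD = x3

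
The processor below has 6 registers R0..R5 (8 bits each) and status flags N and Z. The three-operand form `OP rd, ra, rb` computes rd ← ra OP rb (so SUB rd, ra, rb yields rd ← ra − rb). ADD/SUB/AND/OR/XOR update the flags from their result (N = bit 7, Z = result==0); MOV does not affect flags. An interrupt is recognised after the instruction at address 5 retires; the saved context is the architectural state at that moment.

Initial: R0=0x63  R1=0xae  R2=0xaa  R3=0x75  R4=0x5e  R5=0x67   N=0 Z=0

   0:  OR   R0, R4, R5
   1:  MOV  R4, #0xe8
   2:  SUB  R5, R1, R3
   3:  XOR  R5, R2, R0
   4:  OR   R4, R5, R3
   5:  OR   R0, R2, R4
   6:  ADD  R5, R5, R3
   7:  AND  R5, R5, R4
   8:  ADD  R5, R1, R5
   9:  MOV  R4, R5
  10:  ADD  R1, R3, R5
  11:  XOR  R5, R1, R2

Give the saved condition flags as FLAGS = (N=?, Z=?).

after  0: R0=0x7f R1=0xae R2=0xaa R3=0x75 R4=0x5e R5=0x67  N=0 Z=0
after  1: R0=0x7f R1=0xae R2=0xaa R3=0x75 R4=0xe8 R5=0x67  N=0 Z=0
after  2: R0=0x7f R1=0xae R2=0xaa R3=0x75 R4=0xe8 R5=0x39  N=0 Z=0
after  3: R0=0x7f R1=0xae R2=0xaa R3=0x75 R4=0xe8 R5=0xd5  N=1 Z=0
after  4: R0=0x7f R1=0xae R2=0xaa R3=0x75 R4=0xf5 R5=0xd5  N=1 Z=0
after  5: R0=0xff R1=0xae R2=0xaa R3=0x75 R4=0xf5 R5=0xd5  N=1 Z=0
-- IRQ taken; context saved, return-PC = 6 --

FLAGS = (N=1, Z=0)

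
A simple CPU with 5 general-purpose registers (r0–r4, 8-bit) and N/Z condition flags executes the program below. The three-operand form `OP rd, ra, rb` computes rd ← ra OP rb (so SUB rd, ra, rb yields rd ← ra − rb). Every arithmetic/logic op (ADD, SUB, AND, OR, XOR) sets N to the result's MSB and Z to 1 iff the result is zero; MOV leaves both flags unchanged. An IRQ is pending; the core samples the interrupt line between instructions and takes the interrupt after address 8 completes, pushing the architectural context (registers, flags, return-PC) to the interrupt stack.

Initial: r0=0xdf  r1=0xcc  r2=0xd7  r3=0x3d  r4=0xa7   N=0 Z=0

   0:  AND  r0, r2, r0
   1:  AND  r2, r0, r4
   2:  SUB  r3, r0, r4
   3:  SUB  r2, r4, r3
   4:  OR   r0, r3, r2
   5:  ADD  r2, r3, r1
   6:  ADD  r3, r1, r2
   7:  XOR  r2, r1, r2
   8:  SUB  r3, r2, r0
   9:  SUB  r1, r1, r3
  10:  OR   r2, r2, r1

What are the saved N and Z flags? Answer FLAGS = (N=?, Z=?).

after  0: r0=0xd7 r1=0xcc r2=0xd7 r3=0x3d r4=0xa7  N=1 Z=0
after  1: r0=0xd7 r1=0xcc r2=0x87 r3=0x3d r4=0xa7  N=1 Z=0
after  2: r0=0xd7 r1=0xcc r2=0x87 r3=0x30 r4=0xa7  N=0 Z=0
after  3: r0=0xd7 r1=0xcc r2=0x77 r3=0x30 r4=0xa7  N=0 Z=0
after  4: r0=0x77 r1=0xcc r2=0x77 r3=0x30 r4=0xa7  N=0 Z=0
after  5: r0=0x77 r1=0xcc r2=0xfc r3=0x30 r4=0xa7  N=1 Z=0
after  6: r0=0x77 r1=0xcc r2=0xfc r3=0xc8 r4=0xa7  N=1 Z=0
after  7: r0=0x77 r1=0xcc r2=0x30 r3=0xc8 r4=0xa7  N=0 Z=0
after  8: r0=0x77 r1=0xcc r2=0x30 r3=0xb9 r4=0xa7  N=1 Z=0
-- IRQ taken; context saved, return-PC = 9 --

FLAGS = (N=1, Z=0)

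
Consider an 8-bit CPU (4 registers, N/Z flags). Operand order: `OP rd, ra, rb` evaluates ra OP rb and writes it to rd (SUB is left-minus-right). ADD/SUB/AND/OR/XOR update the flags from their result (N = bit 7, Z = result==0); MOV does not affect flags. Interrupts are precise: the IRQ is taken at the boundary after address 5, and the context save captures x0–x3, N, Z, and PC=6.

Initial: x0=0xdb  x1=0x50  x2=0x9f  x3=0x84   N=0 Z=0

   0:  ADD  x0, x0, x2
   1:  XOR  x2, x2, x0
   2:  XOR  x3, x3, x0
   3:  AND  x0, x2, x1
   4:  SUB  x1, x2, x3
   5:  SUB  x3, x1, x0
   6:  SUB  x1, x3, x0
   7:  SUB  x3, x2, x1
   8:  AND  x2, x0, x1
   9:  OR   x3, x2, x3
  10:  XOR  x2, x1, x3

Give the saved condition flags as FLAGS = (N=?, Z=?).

FLAGS = (N=1, Z=0)

after  0: x0=0x7a x1=0x50 x2=0x9f x3=0x84  N=0 Z=0
after  1: x0=0x7a x1=0x50 x2=0xe5 x3=0x84  N=1 Z=0
after  2: x0=0x7a x1=0x50 x2=0xe5 x3=0xfe  N=1 Z=0
after  3: x0=0x40 x1=0x50 x2=0xe5 x3=0xfe  N=0 Z=0
after  4: x0=0x40 x1=0xe7 x2=0xe5 x3=0xfe  N=1 Z=0
after  5: x0=0x40 x1=0xe7 x2=0xe5 x3=0xa7  N=1 Z=0
-- IRQ taken; context saved, return-PC = 6 --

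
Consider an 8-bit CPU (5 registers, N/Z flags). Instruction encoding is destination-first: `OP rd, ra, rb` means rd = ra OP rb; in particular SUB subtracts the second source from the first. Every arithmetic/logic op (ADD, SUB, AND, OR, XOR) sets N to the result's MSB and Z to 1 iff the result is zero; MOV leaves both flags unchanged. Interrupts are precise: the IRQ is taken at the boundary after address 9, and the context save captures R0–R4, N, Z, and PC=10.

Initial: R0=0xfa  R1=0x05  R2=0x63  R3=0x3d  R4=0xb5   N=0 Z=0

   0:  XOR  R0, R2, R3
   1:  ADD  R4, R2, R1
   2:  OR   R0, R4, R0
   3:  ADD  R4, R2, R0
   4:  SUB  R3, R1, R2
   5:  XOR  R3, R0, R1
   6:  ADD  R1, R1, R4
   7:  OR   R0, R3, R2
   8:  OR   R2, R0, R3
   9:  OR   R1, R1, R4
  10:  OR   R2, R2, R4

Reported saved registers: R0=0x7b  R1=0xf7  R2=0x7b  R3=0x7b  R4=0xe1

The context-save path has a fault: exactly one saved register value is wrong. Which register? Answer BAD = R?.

BAD = R1

after  0: R0=0x5e R1=0x05 R2=0x63 R3=0x3d R4=0xb5  N=0 Z=0
after  1: R0=0x5e R1=0x05 R2=0x63 R3=0x3d R4=0x68  N=0 Z=0
after  2: R0=0x7e R1=0x05 R2=0x63 R3=0x3d R4=0x68  N=0 Z=0
after  3: R0=0x7e R1=0x05 R2=0x63 R3=0x3d R4=0xe1  N=1 Z=0
after  4: R0=0x7e R1=0x05 R2=0x63 R3=0xa2 R4=0xe1  N=1 Z=0
after  5: R0=0x7e R1=0x05 R2=0x63 R3=0x7b R4=0xe1  N=0 Z=0
after  6: R0=0x7e R1=0xe6 R2=0x63 R3=0x7b R4=0xe1  N=1 Z=0
after  7: R0=0x7b R1=0xe6 R2=0x63 R3=0x7b R4=0xe1  N=0 Z=0
after  8: R0=0x7b R1=0xe6 R2=0x7b R3=0x7b R4=0xe1  N=0 Z=0
after  9: R0=0x7b R1=0xe7 R2=0x7b R3=0x7b R4=0xe1  N=1 Z=0
-- IRQ taken; context saved, return-PC = 10 --
mismatch: R1: reported 0xf7 vs actual 0xe7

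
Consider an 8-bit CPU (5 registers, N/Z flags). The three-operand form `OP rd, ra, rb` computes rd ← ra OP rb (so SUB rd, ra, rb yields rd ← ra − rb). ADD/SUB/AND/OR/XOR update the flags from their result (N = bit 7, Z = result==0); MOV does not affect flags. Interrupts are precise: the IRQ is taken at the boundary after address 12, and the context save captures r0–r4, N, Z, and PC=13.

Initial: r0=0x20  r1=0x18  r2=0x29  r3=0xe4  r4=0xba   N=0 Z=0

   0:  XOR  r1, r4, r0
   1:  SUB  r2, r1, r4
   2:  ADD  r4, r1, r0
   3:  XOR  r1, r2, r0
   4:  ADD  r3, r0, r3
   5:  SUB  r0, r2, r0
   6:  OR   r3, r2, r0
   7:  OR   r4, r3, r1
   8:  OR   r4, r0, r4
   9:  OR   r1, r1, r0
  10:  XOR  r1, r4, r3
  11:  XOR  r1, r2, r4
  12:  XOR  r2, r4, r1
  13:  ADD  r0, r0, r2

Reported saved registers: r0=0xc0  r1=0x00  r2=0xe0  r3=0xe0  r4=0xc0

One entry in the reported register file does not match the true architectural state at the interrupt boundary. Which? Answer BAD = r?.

BAD = r4

after  0: r0=0x20 r1=0x9a r2=0x29 r3=0xe4 r4=0xba  N=1 Z=0
after  1: r0=0x20 r1=0x9a r2=0xe0 r3=0xe4 r4=0xba  N=1 Z=0
after  2: r0=0x20 r1=0x9a r2=0xe0 r3=0xe4 r4=0xba  N=1 Z=0
after  3: r0=0x20 r1=0xc0 r2=0xe0 r3=0xe4 r4=0xba  N=1 Z=0
after  4: r0=0x20 r1=0xc0 r2=0xe0 r3=0x04 r4=0xba  N=0 Z=0
after  5: r0=0xc0 r1=0xc0 r2=0xe0 r3=0x04 r4=0xba  N=1 Z=0
after  6: r0=0xc0 r1=0xc0 r2=0xe0 r3=0xe0 r4=0xba  N=1 Z=0
after  7: r0=0xc0 r1=0xc0 r2=0xe0 r3=0xe0 r4=0xe0  N=1 Z=0
after  8: r0=0xc0 r1=0xc0 r2=0xe0 r3=0xe0 r4=0xe0  N=1 Z=0
after  9: r0=0xc0 r1=0xc0 r2=0xe0 r3=0xe0 r4=0xe0  N=1 Z=0
after 10: r0=0xc0 r1=0x00 r2=0xe0 r3=0xe0 r4=0xe0  N=0 Z=1
after 11: r0=0xc0 r1=0x00 r2=0xe0 r3=0xe0 r4=0xe0  N=0 Z=1
after 12: r0=0xc0 r1=0x00 r2=0xe0 r3=0xe0 r4=0xe0  N=1 Z=0
-- IRQ taken; context saved, return-PC = 13 --
mismatch: r4: reported 0xc0 vs actual 0xe0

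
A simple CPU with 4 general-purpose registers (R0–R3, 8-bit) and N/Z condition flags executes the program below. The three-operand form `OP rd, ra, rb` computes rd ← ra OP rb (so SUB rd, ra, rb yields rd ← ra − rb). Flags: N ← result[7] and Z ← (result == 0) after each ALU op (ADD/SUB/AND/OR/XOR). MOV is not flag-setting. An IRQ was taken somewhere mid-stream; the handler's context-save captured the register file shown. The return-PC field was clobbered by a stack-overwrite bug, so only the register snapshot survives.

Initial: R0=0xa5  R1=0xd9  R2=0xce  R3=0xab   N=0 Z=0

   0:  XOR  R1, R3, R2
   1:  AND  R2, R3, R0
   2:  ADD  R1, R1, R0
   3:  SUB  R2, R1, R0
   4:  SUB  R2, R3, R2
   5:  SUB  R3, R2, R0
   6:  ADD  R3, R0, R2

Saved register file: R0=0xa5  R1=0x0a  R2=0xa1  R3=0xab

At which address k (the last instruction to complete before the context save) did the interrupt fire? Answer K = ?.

K = 2

after  0: R0=0xa5 R1=0x65 R2=0xce R3=0xab  N=0 Z=0
after  1: R0=0xa5 R1=0x65 R2=0xa1 R3=0xab  N=1 Z=0
after  2: R0=0xa5 R1=0x0a R2=0xa1 R3=0xab  N=0 Z=0
-- IRQ taken; context saved, return-PC = 3 --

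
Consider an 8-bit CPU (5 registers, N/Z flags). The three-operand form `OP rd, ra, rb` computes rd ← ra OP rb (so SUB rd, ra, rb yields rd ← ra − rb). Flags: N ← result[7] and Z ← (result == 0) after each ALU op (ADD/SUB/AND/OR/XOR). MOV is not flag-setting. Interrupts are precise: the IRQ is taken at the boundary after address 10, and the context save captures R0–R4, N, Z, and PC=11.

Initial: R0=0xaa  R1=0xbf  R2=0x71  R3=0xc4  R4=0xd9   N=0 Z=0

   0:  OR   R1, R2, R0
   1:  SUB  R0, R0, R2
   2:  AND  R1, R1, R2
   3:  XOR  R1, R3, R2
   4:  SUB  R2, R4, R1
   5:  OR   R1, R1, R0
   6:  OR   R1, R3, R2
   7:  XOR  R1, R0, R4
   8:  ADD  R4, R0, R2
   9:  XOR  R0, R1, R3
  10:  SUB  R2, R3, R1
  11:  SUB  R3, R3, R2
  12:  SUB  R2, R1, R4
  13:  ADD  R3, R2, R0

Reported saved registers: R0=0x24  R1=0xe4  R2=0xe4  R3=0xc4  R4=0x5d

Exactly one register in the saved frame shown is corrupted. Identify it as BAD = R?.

after  0: R0=0xaa R1=0xfb R2=0x71 R3=0xc4 R4=0xd9  N=1 Z=0
after  1: R0=0x39 R1=0xfb R2=0x71 R3=0xc4 R4=0xd9  N=0 Z=0
after  2: R0=0x39 R1=0x71 R2=0x71 R3=0xc4 R4=0xd9  N=0 Z=0
after  3: R0=0x39 R1=0xb5 R2=0x71 R3=0xc4 R4=0xd9  N=1 Z=0
after  4: R0=0x39 R1=0xb5 R2=0x24 R3=0xc4 R4=0xd9  N=0 Z=0
after  5: R0=0x39 R1=0xbd R2=0x24 R3=0xc4 R4=0xd9  N=1 Z=0
after  6: R0=0x39 R1=0xe4 R2=0x24 R3=0xc4 R4=0xd9  N=1 Z=0
after  7: R0=0x39 R1=0xe0 R2=0x24 R3=0xc4 R4=0xd9  N=1 Z=0
after  8: R0=0x39 R1=0xe0 R2=0x24 R3=0xc4 R4=0x5d  N=0 Z=0
after  9: R0=0x24 R1=0xe0 R2=0x24 R3=0xc4 R4=0x5d  N=0 Z=0
after 10: R0=0x24 R1=0xe0 R2=0xe4 R3=0xc4 R4=0x5d  N=1 Z=0
-- IRQ taken; context saved, return-PC = 11 --
mismatch: R1: reported 0xe4 vs actual 0xe0

BAD = R1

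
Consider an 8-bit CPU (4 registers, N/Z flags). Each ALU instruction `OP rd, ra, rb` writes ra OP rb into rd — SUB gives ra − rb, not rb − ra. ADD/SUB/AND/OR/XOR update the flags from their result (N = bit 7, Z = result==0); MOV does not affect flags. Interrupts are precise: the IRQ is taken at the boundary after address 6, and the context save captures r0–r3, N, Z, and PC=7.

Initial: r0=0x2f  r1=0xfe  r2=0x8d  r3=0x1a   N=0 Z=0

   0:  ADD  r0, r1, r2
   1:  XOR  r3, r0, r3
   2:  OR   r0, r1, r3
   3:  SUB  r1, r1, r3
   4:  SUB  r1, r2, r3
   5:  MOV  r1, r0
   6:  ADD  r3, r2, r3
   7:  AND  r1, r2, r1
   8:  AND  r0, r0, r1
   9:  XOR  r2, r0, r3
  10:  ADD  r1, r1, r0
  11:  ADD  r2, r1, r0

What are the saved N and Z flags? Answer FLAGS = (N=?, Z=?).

after  0: r0=0x8b r1=0xfe r2=0x8d r3=0x1a  N=1 Z=0
after  1: r0=0x8b r1=0xfe r2=0x8d r3=0x91  N=1 Z=0
after  2: r0=0xff r1=0xfe r2=0x8d r3=0x91  N=1 Z=0
after  3: r0=0xff r1=0x6d r2=0x8d r3=0x91  N=0 Z=0
after  4: r0=0xff r1=0xfc r2=0x8d r3=0x91  N=1 Z=0
after  5: r0=0xff r1=0xff r2=0x8d r3=0x91  N=1 Z=0
after  6: r0=0xff r1=0xff r2=0x8d r3=0x1e  N=0 Z=0
-- IRQ taken; context saved, return-PC = 7 --

FLAGS = (N=0, Z=0)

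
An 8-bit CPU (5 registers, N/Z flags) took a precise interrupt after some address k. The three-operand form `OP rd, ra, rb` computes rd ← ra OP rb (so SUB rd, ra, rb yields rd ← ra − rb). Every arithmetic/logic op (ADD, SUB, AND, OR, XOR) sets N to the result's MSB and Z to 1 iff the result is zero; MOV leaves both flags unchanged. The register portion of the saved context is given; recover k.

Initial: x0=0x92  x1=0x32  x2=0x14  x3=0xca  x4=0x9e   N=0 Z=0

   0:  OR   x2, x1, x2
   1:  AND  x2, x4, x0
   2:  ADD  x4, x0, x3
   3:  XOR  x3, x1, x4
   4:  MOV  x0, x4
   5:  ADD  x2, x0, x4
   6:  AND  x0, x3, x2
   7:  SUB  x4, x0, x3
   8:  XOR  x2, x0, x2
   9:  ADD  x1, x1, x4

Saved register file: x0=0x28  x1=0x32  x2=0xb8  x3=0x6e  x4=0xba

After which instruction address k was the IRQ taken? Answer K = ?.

after  0: x0=0x92 x1=0x32 x2=0x36 x3=0xca x4=0x9e  N=0 Z=0
after  1: x0=0x92 x1=0x32 x2=0x92 x3=0xca x4=0x9e  N=1 Z=0
after  2: x0=0x92 x1=0x32 x2=0x92 x3=0xca x4=0x5c  N=0 Z=0
after  3: x0=0x92 x1=0x32 x2=0x92 x3=0x6e x4=0x5c  N=0 Z=0
after  4: x0=0x5c x1=0x32 x2=0x92 x3=0x6e x4=0x5c  N=0 Z=0
after  5: x0=0x5c x1=0x32 x2=0xb8 x3=0x6e x4=0x5c  N=1 Z=0
after  6: x0=0x28 x1=0x32 x2=0xb8 x3=0x6e x4=0x5c  N=0 Z=0
after  7: x0=0x28 x1=0x32 x2=0xb8 x3=0x6e x4=0xba  N=1 Z=0
-- IRQ taken; context saved, return-PC = 8 --

K = 7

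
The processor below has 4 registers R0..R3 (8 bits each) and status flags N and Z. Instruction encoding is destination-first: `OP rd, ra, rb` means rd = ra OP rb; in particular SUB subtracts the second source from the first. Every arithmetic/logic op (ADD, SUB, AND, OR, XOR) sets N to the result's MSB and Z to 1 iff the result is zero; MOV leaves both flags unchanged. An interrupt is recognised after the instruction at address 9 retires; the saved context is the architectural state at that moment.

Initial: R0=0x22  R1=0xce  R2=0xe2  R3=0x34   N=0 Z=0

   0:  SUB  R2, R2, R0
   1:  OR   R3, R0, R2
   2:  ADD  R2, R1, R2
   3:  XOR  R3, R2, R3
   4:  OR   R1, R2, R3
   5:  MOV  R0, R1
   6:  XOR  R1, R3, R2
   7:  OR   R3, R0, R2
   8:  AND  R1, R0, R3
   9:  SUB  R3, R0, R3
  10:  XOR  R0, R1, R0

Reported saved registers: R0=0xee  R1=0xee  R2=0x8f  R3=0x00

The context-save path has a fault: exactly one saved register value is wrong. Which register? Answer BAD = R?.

after  0: R0=0x22 R1=0xce R2=0xc0 R3=0x34  N=1 Z=0
after  1: R0=0x22 R1=0xce R2=0xc0 R3=0xe2  N=1 Z=0
after  2: R0=0x22 R1=0xce R2=0x8e R3=0xe2  N=1 Z=0
after  3: R0=0x22 R1=0xce R2=0x8e R3=0x6c  N=0 Z=0
after  4: R0=0x22 R1=0xee R2=0x8e R3=0x6c  N=1 Z=0
after  5: R0=0xee R1=0xee R2=0x8e R3=0x6c  N=1 Z=0
after  6: R0=0xee R1=0xe2 R2=0x8e R3=0x6c  N=1 Z=0
after  7: R0=0xee R1=0xe2 R2=0x8e R3=0xee  N=1 Z=0
after  8: R0=0xee R1=0xee R2=0x8e R3=0xee  N=1 Z=0
after  9: R0=0xee R1=0xee R2=0x8e R3=0x00  N=0 Z=1
-- IRQ taken; context saved, return-PC = 10 --
mismatch: R2: reported 0x8f vs actual 0x8e

BAD = R2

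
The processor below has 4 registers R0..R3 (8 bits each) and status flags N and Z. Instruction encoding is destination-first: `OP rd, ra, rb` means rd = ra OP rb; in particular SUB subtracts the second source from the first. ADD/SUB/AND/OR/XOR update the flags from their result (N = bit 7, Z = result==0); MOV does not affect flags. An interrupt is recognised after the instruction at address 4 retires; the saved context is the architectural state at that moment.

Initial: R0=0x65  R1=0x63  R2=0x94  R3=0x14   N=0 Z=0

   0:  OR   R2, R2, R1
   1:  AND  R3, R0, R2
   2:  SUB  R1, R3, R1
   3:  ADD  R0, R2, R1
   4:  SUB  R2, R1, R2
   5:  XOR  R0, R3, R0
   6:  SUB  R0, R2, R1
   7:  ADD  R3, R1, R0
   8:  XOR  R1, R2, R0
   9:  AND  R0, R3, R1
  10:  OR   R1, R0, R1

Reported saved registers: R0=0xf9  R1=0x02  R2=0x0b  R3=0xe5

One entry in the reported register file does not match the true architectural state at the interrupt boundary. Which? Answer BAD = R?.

after  0: R0=0x65 R1=0x63 R2=0xf7 R3=0x14  N=1 Z=0
after  1: R0=0x65 R1=0x63 R2=0xf7 R3=0x65  N=0 Z=0
after  2: R0=0x65 R1=0x02 R2=0xf7 R3=0x65  N=0 Z=0
after  3: R0=0xf9 R1=0x02 R2=0xf7 R3=0x65  N=1 Z=0
after  4: R0=0xf9 R1=0x02 R2=0x0b R3=0x65  N=0 Z=0
-- IRQ taken; context saved, return-PC = 5 --
mismatch: R3: reported 0xe5 vs actual 0x65

BAD = R3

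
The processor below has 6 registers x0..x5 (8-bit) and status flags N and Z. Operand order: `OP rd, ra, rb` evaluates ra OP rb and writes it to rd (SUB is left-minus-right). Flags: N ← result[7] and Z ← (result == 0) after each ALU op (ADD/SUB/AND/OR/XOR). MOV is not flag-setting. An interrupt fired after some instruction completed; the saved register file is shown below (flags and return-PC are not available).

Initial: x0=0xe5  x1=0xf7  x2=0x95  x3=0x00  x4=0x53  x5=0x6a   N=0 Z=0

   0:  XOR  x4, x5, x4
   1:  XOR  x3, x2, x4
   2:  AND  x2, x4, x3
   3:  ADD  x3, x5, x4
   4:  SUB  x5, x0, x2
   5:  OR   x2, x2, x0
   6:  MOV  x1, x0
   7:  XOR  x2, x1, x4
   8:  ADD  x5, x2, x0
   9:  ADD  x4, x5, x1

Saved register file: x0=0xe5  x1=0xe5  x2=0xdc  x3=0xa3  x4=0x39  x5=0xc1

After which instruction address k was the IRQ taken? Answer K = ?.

after  0: x0=0xe5 x1=0xf7 x2=0x95 x3=0x00 x4=0x39 x5=0x6a  N=0 Z=0
after  1: x0=0xe5 x1=0xf7 x2=0x95 x3=0xac x4=0x39 x5=0x6a  N=1 Z=0
after  2: x0=0xe5 x1=0xf7 x2=0x28 x3=0xac x4=0x39 x5=0x6a  N=0 Z=0
after  3: x0=0xe5 x1=0xf7 x2=0x28 x3=0xa3 x4=0x39 x5=0x6a  N=1 Z=0
after  4: x0=0xe5 x1=0xf7 x2=0x28 x3=0xa3 x4=0x39 x5=0xbd  N=1 Z=0
after  5: x0=0xe5 x1=0xf7 x2=0xed x3=0xa3 x4=0x39 x5=0xbd  N=1 Z=0
after  6: x0=0xe5 x1=0xe5 x2=0xed x3=0xa3 x4=0x39 x5=0xbd  N=1 Z=0
after  7: x0=0xe5 x1=0xe5 x2=0xdc x3=0xa3 x4=0x39 x5=0xbd  N=1 Z=0
after  8: x0=0xe5 x1=0xe5 x2=0xdc x3=0xa3 x4=0x39 x5=0xc1  N=1 Z=0
-- IRQ taken; context saved, return-PC = 9 --

K = 8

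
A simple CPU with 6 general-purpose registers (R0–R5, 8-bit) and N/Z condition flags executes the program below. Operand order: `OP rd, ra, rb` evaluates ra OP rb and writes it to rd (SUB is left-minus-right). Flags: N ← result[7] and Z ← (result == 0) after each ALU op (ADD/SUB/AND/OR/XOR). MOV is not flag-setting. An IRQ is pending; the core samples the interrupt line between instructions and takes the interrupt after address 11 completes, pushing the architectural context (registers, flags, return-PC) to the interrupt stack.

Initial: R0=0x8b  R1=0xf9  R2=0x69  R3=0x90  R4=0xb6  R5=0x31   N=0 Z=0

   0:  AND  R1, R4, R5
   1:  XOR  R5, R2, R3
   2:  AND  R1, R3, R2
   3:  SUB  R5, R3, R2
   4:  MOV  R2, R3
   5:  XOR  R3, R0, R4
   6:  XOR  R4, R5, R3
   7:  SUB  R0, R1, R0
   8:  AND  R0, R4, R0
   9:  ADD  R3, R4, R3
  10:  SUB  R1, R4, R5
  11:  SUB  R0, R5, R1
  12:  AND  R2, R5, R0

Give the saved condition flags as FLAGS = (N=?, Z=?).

after  0: R0=0x8b R1=0x30 R2=0x69 R3=0x90 R4=0xb6 R5=0x31  N=0 Z=0
after  1: R0=0x8b R1=0x30 R2=0x69 R3=0x90 R4=0xb6 R5=0xf9  N=1 Z=0
after  2: R0=0x8b R1=0x00 R2=0x69 R3=0x90 R4=0xb6 R5=0xf9  N=0 Z=1
after  3: R0=0x8b R1=0x00 R2=0x69 R3=0x90 R4=0xb6 R5=0x27  N=0 Z=0
after  4: R0=0x8b R1=0x00 R2=0x90 R3=0x90 R4=0xb6 R5=0x27  N=0 Z=0
after  5: R0=0x8b R1=0x00 R2=0x90 R3=0x3d R4=0xb6 R5=0x27  N=0 Z=0
after  6: R0=0x8b R1=0x00 R2=0x90 R3=0x3d R4=0x1a R5=0x27  N=0 Z=0
after  7: R0=0x75 R1=0x00 R2=0x90 R3=0x3d R4=0x1a R5=0x27  N=0 Z=0
after  8: R0=0x10 R1=0x00 R2=0x90 R3=0x3d R4=0x1a R5=0x27  N=0 Z=0
after  9: R0=0x10 R1=0x00 R2=0x90 R3=0x57 R4=0x1a R5=0x27  N=0 Z=0
after 10: R0=0x10 R1=0xf3 R2=0x90 R3=0x57 R4=0x1a R5=0x27  N=1 Z=0
after 11: R0=0x34 R1=0xf3 R2=0x90 R3=0x57 R4=0x1a R5=0x27  N=0 Z=0
-- IRQ taken; context saved, return-PC = 12 --

FLAGS = (N=0, Z=0)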